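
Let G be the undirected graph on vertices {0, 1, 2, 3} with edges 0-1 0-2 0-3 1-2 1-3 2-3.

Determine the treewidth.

A width-3 tree decomposition is:
Bags: B1 = {0, 1, 2, 3}
Tree: (single bag)
A single bag containing all 4 vertices is trivially a valid decomposition of width 3. On the other hand G contains the 4-clique {0, 1, 2, 3}. A clique must lie in a single bag of any decomposition, so no decomposition can have width below 3. Therefore the treewidth is 3.

3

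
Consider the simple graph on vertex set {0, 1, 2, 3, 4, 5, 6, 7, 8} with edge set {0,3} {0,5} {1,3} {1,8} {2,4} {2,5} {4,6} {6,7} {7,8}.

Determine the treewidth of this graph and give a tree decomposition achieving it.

Treewidth 2.
Bags: B1 = {1, 7, 8}  B2 = {1, 3, 7}  B3 = {0, 3, 7}  B4 = {0, 5, 7}  B5 = {2, 5, 7}  B6 = {2, 4, 7}  B7 = {4, 6, 7}
Tree: B1–B2, B2–B3, B3–B4, B4–B5, B5–B6, B6–B7

Each bag holds 3 vertices, so the decomposition has width 2, which upper-bounds the treewidth. For the lower bound, G contains the cycle 7–8–1–3–0–5–2–4–6–7, so G is not a forest; only forests have treewidth ≤ 1, hence tw(G) ≥ 2. Therefore the treewidth is 2.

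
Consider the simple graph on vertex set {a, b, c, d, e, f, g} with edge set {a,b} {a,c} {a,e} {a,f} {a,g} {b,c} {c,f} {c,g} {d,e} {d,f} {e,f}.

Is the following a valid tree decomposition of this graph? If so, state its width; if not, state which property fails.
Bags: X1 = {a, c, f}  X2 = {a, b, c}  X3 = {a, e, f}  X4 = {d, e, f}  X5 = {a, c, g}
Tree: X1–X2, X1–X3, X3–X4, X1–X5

Yes; width 2.

Checking the three conditions: (i) the bags cover all of {a, b, c, d, e, f, g}; (ii) for each edge, some bag contains both endpoints; (iii) the bags containing any fixed vertex form a subtree. All hold, so the decomposition is valid with width 3 − 1 = 2.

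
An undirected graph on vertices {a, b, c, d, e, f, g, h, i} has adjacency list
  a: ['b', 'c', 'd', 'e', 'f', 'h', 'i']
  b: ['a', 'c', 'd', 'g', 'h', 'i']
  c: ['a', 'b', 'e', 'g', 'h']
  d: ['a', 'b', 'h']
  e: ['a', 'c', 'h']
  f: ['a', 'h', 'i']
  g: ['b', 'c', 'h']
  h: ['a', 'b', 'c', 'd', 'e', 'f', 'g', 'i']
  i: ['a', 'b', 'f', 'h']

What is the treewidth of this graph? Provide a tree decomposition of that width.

Treewidth 3.
One such decomposition:
Bags: B1 = {a, f, h, i}  B2 = {a, b, h, i}  B3 = {a, b, c, h}  B4 = {b, c, g, h}  B5 = {a, b, d, h}  B6 = {a, c, e, h}
Tree: B1–B2, B2–B3, B3–B4, B3–B5, B3–B6

Each bag holds 4 vertices, so the decomposition has width 3, which upper-bounds the treewidth. On the other hand G contains the 4-clique {b, c, g, h}. A clique must lie in a single bag of any decomposition, so no decomposition can have width below 3. Combining the bounds, tw(G) = 3.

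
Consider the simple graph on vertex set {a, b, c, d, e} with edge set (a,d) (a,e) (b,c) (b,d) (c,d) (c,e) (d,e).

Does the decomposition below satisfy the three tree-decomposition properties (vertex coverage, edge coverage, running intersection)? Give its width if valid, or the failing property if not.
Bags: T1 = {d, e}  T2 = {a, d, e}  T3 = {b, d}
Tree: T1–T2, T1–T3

No — vertex c appears in no bag.

A tree decomposition must satisfy three properties: every vertex lies in some bag; for every edge, both endpoints lie together in some bag; and for every vertex, the bags containing it form a connected subtree. Here vertex c appears in no bag, so the decomposition is invalid.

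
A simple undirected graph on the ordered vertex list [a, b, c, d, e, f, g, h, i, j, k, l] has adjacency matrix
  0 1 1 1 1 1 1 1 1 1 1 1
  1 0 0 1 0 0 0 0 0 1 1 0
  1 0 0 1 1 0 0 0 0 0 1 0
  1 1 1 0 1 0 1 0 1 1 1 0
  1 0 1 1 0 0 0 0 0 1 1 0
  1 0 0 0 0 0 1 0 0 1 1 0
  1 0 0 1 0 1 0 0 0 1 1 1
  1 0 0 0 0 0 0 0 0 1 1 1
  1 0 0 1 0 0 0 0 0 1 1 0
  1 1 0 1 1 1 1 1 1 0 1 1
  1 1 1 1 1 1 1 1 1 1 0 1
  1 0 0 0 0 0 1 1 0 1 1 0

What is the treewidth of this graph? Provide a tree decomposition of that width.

Treewidth 4.
One such decomposition:
Bags: B1 = {a, d, g, j, k}  B2 = {a, d, e, j, k}  B3 = {a, d, i, j, k}  B4 = {a, g, j, k, l}  B5 = {a, h, j, k, l}  B6 = {a, b, d, j, k}  B7 = {a, f, g, j, k}  B8 = {a, c, d, e, k}
Tree: B1–B2, B2–B3, B1–B4, B4–B5, B1–B6, B1–B7, B2–B8

Each bag holds 5 vertices, so the decomposition has width 4, which upper-bounds the treewidth. Conversely, {a, d, g, j, k} is a clique of size 5, and the vertices of any clique must share a bag in every tree decomposition; so some bag has ≥ 5 vertices and tw(G) ≥ 4. Combining the bounds, tw(G) = 4.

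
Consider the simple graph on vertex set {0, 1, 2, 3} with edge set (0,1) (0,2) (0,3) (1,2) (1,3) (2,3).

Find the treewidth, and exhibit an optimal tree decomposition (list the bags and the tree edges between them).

Treewidth 3.
One optimal decomposition is:
Bags: B1 = {0, 1, 2, 3}
Tree: (single bag)

A single bag containing all 4 vertices is trivially a valid decomposition of width 3. Conversely, {0, 1, 2, 3} is a clique of size 4, and the vertices of any clique must share a bag in every tree decomposition; so some bag has ≥ 4 vertices and tw(G) ≥ 3. Therefore the treewidth is 3.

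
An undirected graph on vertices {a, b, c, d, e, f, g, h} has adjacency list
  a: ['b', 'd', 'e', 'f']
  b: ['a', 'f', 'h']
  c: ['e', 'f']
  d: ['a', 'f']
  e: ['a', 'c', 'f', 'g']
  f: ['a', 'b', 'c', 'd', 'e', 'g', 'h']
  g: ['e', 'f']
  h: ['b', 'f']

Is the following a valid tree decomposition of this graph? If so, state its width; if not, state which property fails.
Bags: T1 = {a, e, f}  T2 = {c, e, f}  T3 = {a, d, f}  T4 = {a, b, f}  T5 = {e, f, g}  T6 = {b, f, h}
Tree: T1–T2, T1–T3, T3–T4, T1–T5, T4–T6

Yes; width 2.

Checking the three conditions: (i) the bags cover all of {a, b, c, d, e, f, g, h}; (ii) for each edge, some bag contains both endpoints; (iii) the bags containing any fixed vertex form a subtree. All hold, so the decomposition is valid with width 3 − 1 = 2.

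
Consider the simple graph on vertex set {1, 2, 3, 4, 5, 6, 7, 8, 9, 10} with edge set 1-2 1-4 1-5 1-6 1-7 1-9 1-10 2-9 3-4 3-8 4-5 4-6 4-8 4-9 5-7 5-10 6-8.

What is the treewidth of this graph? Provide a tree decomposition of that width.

Treewidth 2.
Bags: B1 = {3, 4, 8}  B2 = {4, 6, 8}  B3 = {1, 4, 6}  B4 = {1, 4, 5}  B5 = {1, 4, 9}  B6 = {1, 2, 9}  B7 = {1, 5, 10}  B8 = {1, 5, 7}
Tree: B1–B2, B2–B3, B3–B4, B4–B5, B5–B6, B4–B7, B4–B8

The largest bag has 3 vertices, giving width 2; this decomposition certifies tw(G) ≤ 2. On the other hand G contains the 3-clique {3, 4, 8}. A clique must lie in a single bag of any decomposition, so no decomposition can have width below 2. Hence tw(G) = 2 exactly.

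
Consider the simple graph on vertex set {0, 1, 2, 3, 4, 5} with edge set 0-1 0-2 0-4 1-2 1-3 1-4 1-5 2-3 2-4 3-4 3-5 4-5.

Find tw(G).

A width-3 tree decomposition is:
Bags: B1 = {1, 3, 4, 5}  B2 = {1, 2, 3, 4}  B3 = {0, 1, 2, 4}
Tree: B1–B2, B2–B3
Every bag has size at most 4, so the width is 4 − 1 = 3 and tw(G) ≤ 3. On the other hand G contains the 4-clique {0, 1, 2, 4}. A clique must lie in a single bag of any decomposition, so no decomposition can have width below 3. The upper and lower bounds meet at 3, so that is the treewidth.

3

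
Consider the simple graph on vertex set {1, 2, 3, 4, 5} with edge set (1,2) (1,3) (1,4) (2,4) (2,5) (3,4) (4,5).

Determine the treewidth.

2

A width-2 tree decomposition is:
Bags: B1 = {2, 4, 5}  B2 = {1, 2, 4}  B3 = {1, 3, 4}
Tree: B1–B2, B2–B3
Every bag has size at most 3, so the width is 3 − 1 = 2 and tw(G) ≤ 2. Conversely, {1, 2, 4} is a clique of size 3, and the vertices of any clique must share a bag in every tree decomposition; so some bag has ≥ 3 vertices and tw(G) ≥ 2. Therefore the treewidth is 2.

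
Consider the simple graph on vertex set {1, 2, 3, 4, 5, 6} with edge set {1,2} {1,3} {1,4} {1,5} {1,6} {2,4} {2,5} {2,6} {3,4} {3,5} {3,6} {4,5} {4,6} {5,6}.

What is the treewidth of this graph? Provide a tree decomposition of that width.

Treewidth 4.
One optimal decomposition is:
Bags: B1 = {1, 2, 4, 5, 6}  B2 = {1, 3, 4, 5, 6}
Tree: B1–B2

The largest bag has 5 vertices, giving width 4; this decomposition certifies tw(G) ≤ 4. Conversely, {1, 2, 4, 5, 6} is a clique of size 5, and the vertices of any clique must share a bag in every tree decomposition; so some bag has ≥ 5 vertices and tw(G) ≥ 4. Hence tw(G) = 4 exactly.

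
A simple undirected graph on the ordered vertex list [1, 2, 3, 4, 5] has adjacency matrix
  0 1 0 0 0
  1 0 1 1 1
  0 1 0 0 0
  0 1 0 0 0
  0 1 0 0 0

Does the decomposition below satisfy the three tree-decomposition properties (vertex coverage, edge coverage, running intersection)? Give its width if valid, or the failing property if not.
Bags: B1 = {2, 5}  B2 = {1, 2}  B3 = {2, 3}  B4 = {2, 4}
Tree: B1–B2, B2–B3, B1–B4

Every vertex of G appears in some bag (union = {1, 2, 3, 4, 5}); every edge is covered by a bag; and for each vertex v the set of bags containing v is connected in the bag tree. The decomposition is therefore valid. The largest bag has 2 vertices, so the width is 1.

Yes; width 1.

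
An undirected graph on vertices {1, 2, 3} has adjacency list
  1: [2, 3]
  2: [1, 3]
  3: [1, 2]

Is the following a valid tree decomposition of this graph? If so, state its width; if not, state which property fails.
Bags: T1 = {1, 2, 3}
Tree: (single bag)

Yes; width 2.

Vertex coverage: the bags together contain {1, 2, 3}, the full vertex set. Edge coverage: each edge of G has both endpoints in at least one bag. Running intersection: for every vertex, the bags containing it form a connected subtree. All three properties hold, so this is a valid tree decomposition of width max|bag| − 1 = 2, and hence tw(G) ≤ 2.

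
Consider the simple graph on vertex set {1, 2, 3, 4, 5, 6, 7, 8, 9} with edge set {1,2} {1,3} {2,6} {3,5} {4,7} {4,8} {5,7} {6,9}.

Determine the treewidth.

A width-1 tree decomposition is:
Bags: B1 = {6, 9}  B2 = {2, 6}  B3 = {1, 2}  B4 = {1, 3}  B5 = {3, 5}  B6 = {5, 7}  B7 = {4, 7}  B8 = {4, 8}
Tree: B1–B2, B2–B3, B3–B4, B4–B5, B5–B6, B6–B7, B7–B8
Every bag has size at most 2, so the width is 2 − 1 = 1 and tw(G) ≤ 1. Any graph with an edge has treewidth ≥ 1, and G has the edge 9–6. Hence tw(G) = 1 exactly.

1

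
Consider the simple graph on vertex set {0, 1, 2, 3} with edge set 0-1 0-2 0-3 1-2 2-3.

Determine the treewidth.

A width-2 tree decomposition is:
Bags: B1 = {0, 1, 2}  B2 = {0, 2, 3}
Tree: B1–B2
Every bag has size at most 3, so the width is 3 − 1 = 2 and tw(G) ≤ 2. For the lower bound, the 3 vertices {0, 1, 2} are pairwise adjacent, and any tree decomposition puts a clique entirely inside one bag — forcing width ≥ 2. Therefore the treewidth is 2.

2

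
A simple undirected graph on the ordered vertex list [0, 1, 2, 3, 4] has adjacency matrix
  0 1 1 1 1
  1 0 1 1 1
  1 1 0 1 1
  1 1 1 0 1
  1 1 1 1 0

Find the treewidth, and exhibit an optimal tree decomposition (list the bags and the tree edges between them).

Treewidth 4.
Bags: B1 = {0, 1, 2, 3, 4}
Tree: (single bag)

With just one bag of size 5, the width is 5 − 1 = 4, so tw(G) ≤ 4. For the lower bound, the 5 vertices {0, 1, 2, 3, 4} are pairwise adjacent, and any tree decomposition puts a clique entirely inside one bag — forcing width ≥ 4. Therefore the treewidth is 4.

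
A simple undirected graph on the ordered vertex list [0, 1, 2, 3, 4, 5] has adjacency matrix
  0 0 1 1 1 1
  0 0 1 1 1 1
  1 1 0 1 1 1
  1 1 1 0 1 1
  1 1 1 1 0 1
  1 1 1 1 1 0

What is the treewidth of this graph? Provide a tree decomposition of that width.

Treewidth 4.
One such decomposition:
Bags: B1 = {0, 2, 3, 4, 5}  B2 = {1, 2, 3, 4, 5}
Tree: B1–B2

Each bag holds 5 vertices, so the decomposition has width 4, which upper-bounds the treewidth. Conversely, {0, 2, 3, 4, 5} is a clique of size 5, and the vertices of any clique must share a bag in every tree decomposition; so some bag has ≥ 5 vertices and tw(G) ≥ 4. The upper and lower bounds meet at 4, so that is the treewidth.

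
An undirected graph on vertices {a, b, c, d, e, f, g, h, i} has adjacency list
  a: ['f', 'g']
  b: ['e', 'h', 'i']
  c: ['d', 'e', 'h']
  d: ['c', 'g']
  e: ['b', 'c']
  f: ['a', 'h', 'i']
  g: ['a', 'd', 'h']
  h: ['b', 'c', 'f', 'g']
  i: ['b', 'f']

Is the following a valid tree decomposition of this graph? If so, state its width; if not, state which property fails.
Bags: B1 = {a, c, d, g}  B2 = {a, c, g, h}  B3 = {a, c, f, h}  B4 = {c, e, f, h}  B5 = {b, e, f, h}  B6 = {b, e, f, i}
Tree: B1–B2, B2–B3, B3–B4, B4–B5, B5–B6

Yes; width 3.

Vertex coverage: the bags together contain {a, b, c, d, e, f, g, h, i}, the full vertex set. Edge coverage: each edge of G has both endpoints in at least one bag. Running intersection: for every vertex, the bags containing it form a connected subtree. All three properties hold, so this is a valid tree decomposition of width max|bag| − 1 = 3, and hence tw(G) ≤ 3.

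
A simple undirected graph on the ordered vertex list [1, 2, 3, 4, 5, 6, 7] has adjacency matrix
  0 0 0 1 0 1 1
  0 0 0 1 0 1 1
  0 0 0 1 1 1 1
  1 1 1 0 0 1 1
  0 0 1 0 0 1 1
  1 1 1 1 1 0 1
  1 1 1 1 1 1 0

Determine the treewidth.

3

A width-3 tree decomposition is:
Bags: B1 = {2, 4, 6, 7}  B2 = {3, 4, 6, 7}  B3 = {3, 5, 6, 7}  B4 = {1, 4, 6, 7}
Tree: B1–B2, B2–B3, B2–B4
Each bag holds 4 vertices, so the decomposition has width 3, which upper-bounds the treewidth. For the lower bound, the 4 vertices {1, 4, 6, 7} are pairwise adjacent, and any tree decomposition puts a clique entirely inside one bag — forcing width ≥ 3. Hence tw(G) = 3 exactly.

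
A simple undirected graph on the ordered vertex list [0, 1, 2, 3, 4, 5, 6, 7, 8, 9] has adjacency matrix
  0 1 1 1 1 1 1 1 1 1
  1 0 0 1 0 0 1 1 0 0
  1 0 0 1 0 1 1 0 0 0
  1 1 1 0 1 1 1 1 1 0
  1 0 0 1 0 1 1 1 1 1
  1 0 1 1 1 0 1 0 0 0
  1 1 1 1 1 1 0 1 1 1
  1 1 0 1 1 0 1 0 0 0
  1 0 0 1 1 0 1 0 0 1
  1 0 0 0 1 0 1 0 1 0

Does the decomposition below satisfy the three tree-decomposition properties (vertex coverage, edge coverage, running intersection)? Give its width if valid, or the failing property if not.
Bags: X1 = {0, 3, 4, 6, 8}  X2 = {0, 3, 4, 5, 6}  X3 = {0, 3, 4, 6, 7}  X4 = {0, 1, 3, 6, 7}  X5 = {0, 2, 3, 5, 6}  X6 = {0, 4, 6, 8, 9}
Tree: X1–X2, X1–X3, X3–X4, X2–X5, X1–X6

Yes; width 4.

Checking the three conditions: (i) the bags cover all of {0, 1, 2, 3, 4, 5, 6, 7, 8, 9}; (ii) for each edge, some bag contains both endpoints; (iii) the bags containing any fixed vertex form a subtree. All hold, so the decomposition is valid with width 5 − 1 = 4.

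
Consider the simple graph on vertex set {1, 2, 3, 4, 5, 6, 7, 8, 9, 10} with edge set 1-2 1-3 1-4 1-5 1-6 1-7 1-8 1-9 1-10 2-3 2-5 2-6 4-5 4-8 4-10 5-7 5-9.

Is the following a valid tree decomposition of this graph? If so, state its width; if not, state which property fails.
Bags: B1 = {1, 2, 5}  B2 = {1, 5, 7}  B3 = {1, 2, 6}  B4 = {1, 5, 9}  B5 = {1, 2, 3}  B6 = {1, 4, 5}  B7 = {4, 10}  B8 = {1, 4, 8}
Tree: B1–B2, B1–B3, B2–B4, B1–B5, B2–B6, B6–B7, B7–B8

No — edge (1,10) lies in no bag.

A tree decomposition must satisfy three properties: every vertex lies in some bag; for every edge, both endpoints lie together in some bag; and for every vertex, the bags containing it form a connected subtree. Here edge (1,10) lies in no bag, so the decomposition is invalid.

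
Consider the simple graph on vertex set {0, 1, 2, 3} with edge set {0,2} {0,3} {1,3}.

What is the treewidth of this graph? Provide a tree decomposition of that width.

Treewidth 1.
One optimal decomposition is:
Bags: B1 = {0, 2}  B2 = {0, 3}  B3 = {1, 3}
Tree: B1–B2, B2–B3

The largest bag has 2 vertices, giving width 1; this decomposition certifies tw(G) ≤ 1. Since G has at least one edge (e.g. 2–0), it is not an edgeless graph, so tw(G) ≥ 1. Hence tw(G) = 1 exactly.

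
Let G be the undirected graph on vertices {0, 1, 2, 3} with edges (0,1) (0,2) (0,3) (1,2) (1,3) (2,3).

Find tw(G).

A width-3 tree decomposition is:
Bags: B1 = {0, 1, 2, 3}
Tree: (single bag)
A single bag containing all 4 vertices is trivially a valid decomposition of width 3. Conversely, {0, 1, 2, 3} is a clique of size 4, and the vertices of any clique must share a bag in every tree decomposition; so some bag has ≥ 4 vertices and tw(G) ≥ 3. Therefore the treewidth is 3.

3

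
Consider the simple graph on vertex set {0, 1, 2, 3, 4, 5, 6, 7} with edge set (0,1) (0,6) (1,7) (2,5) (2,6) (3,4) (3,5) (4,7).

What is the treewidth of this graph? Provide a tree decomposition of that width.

Treewidth 2.
Bags: B1 = {0, 1, 7}  B2 = {0, 4, 7}  B3 = {0, 3, 4}  B4 = {0, 3, 5}  B5 = {0, 2, 5}  B6 = {0, 2, 6}
Tree: B1–B2, B2–B3, B3–B4, B4–B5, B5–B6

Every bag has size at most 3, so the width is 3 − 1 = 2 and tw(G) ≤ 2. Since 0–1–7–4–3–5–2–6–0 is a cycle in G, G is not acyclic. Forests are exactly the graphs of treewidth ≤ 1, so tw(G) ≥ 2. Therefore the treewidth is 2.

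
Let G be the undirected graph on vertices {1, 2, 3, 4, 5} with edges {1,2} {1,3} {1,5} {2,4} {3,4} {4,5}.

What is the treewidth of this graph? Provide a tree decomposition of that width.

The largest bag has 3 vertices, giving width 2; this decomposition certifies tw(G) ≤ 2. Since 3–1–2–4–3 is a cycle in G, G is not acyclic. Forests are exactly the graphs of treewidth ≤ 1, so tw(G) ≥ 2. The upper and lower bounds meet at 2, so that is the treewidth.

Treewidth 2.
Bags: B1 = {1, 3, 4}  B2 = {1, 2, 4}  B3 = {1, 4, 5}
Tree: B1–B2, B2–B3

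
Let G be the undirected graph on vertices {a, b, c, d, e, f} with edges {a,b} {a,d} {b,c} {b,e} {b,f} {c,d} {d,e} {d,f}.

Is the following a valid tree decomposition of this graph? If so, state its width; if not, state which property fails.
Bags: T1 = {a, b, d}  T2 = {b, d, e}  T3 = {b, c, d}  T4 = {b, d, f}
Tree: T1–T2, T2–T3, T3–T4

Yes; width 2.

Every vertex of G appears in some bag (union = {a, b, c, d, e, f}); every edge is covered by a bag; and for each vertex v the set of bags containing v is connected in the bag tree. The decomposition is therefore valid. The largest bag has 3 vertices, so the width is 2.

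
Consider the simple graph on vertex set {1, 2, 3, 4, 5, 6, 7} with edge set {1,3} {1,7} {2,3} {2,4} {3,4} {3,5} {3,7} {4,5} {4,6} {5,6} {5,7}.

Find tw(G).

A width-2 tree decomposition is:
Bags: B1 = {3, 5, 7}  B2 = {3, 4, 5}  B3 = {4, 5, 6}  B4 = {1, 3, 7}  B5 = {2, 3, 4}
Tree: B1–B2, B2–B3, B1–B4, B2–B5
Each bag holds 3 vertices, so the decomposition has width 2, which upper-bounds the treewidth. On the other hand G contains the 3-clique {1, 3, 7}. A clique must lie in a single bag of any decomposition, so no decomposition can have width below 2. Hence tw(G) = 2 exactly.

2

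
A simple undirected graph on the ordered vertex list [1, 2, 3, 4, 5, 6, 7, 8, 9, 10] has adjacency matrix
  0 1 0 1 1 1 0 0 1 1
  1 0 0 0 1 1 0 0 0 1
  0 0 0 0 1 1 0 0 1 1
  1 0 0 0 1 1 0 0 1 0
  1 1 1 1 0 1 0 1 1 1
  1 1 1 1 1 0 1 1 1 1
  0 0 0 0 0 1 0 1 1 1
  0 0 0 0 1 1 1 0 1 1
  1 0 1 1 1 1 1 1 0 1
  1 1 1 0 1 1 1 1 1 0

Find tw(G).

A width-4 tree decomposition is:
Bags: B1 = {3, 5, 6, 9, 10}  B2 = {1, 5, 6, 9, 10}  B3 = {5, 6, 8, 9, 10}  B4 = {6, 7, 8, 9, 10}  B5 = {1, 2, 5, 6, 10}  B6 = {1, 4, 5, 6, 9}
Tree: B1–B2, B1–B3, B3–B4, B2–B5, B2–B6
Each bag holds 5 vertices, so the decomposition has width 4, which upper-bounds the treewidth. Conversely, {5, 6, 8, 9, 10} is a clique of size 5, and the vertices of any clique must share a bag in every tree decomposition; so some bag has ≥ 5 vertices and tw(G) ≥ 4. The upper and lower bounds meet at 4, so that is the treewidth.

4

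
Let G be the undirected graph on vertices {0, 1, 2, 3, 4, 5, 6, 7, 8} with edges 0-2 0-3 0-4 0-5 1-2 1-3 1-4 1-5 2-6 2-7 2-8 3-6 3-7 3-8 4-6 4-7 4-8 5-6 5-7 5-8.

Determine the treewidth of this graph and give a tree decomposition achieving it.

Every bag has size at most 5, so the width is 5 − 1 = 4 and tw(G) ≤ 4. For the lower bound: the 5 vertex sets {0,3}, {1,5}, {2,8}, {4}, {6} are disjoint, each induces a connected subgraph, and every pair is joined by at least one edge of G. Contracting each set to a single vertex therefore yields K_{5} as a minor, and since treewidth is minor-monotone, tw(G) ≥ tw(K_{5}) = 4. Therefore the treewidth is 4.

Treewidth 4.
One optimal decomposition is:
Bags: B1 = {0, 2, 3, 4, 5}  B2 = {1, 2, 3, 4, 5}  B3 = {2, 3, 4, 5, 8}  B4 = {2, 3, 4, 5, 6}  B5 = {2, 3, 4, 5, 7}
Tree: B1–B2, B2–B3, B3–B4, B4–B5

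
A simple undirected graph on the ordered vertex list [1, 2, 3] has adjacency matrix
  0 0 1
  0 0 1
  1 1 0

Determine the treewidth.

A width-1 tree decomposition is:
Bags: B1 = {1, 3}  B2 = {2, 3}
Tree: B1–B2
Every bag has size at most 2, so the width is 2 − 1 = 1 and tw(G) ≤ 1. Any graph with an edge has treewidth ≥ 1, and G has the edge 1–3. Combining the bounds, tw(G) = 1.

1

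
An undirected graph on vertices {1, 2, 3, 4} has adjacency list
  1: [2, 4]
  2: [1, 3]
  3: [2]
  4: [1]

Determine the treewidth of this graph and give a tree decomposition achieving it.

Treewidth 1.
Bags: B1 = {1, 4}  B2 = {1, 2}  B3 = {2, 3}
Tree: B1–B2, B2–B3

Every bag has size at most 2, so the width is 2 − 1 = 1 and tw(G) ≤ 1. G has an edge, so its treewidth is at least 1. Therefore the treewidth is 1.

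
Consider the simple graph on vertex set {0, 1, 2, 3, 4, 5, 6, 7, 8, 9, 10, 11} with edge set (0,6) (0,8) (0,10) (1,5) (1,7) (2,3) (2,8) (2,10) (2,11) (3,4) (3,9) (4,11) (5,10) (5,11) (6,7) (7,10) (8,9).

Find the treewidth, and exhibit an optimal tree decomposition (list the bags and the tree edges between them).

Treewidth 3.
One such decomposition:
Bags: B1 = {3, 4, 8, 9}  B2 = {2, 3, 4, 8}  B3 = {2, 4, 8, 11}  B4 = {0, 2, 8, 11}  B5 = {0, 2, 10, 11}  B6 = {0, 5, 10, 11}  B7 = {0, 5, 6, 10}  B8 = {5, 6, 7, 10}  B9 = {1, 5, 6, 7}
Tree: B1–B2, B2–B3, B3–B4, B4–B5, B5–B6, B6–B7, B7–B8, B8–B9

Every bag has size at most 4, so the width is 4 − 1 = 3 and tw(G) ≤ 3. For the lower bound: the 4 vertex sets {3,4,9}, {8}, {2}, {0,5,10,11} are disjoint, each induces a connected subgraph, and every pair is joined by at least one edge of G. Contracting each set to a single vertex therefore yields K_{4} as a minor, and since treewidth is minor-monotone, tw(G) ≥ tw(K_{4}) = 3. The upper and lower bounds meet at 3, so that is the treewidth.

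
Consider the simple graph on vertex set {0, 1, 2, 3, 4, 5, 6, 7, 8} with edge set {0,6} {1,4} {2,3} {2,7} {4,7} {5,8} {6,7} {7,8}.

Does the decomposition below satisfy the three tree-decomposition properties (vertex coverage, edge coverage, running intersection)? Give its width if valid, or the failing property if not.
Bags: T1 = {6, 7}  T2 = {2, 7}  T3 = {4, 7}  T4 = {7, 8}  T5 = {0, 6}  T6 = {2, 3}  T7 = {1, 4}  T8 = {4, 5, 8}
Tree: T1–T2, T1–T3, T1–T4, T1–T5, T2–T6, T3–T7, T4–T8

A tree decomposition must satisfy three properties: every vertex lies in some bag; for every edge, both endpoints lie together in some bag; and for every vertex, the bags containing it form a connected subtree. Here bags containing vertex 4 are not connected in the tree, so the decomposition is invalid.

No — bags containing vertex 4 are not connected in the tree.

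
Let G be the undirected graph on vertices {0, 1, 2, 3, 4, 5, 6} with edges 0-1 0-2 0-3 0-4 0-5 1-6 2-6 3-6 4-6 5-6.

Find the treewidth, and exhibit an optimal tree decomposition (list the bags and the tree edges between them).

Every bag has size at most 3, so the width is 3 − 1 = 2 and tw(G) ≤ 2. Since 6–3–0–1–6 is a cycle in G, G is not acyclic. Forests are exactly the graphs of treewidth ≤ 1, so tw(G) ≥ 2. Hence tw(G) = 2 exactly.

Treewidth 2.
One optimal decomposition is:
Bags: B1 = {0, 3, 6}  B2 = {0, 1, 6}  B3 = {0, 2, 6}  B4 = {0, 4, 6}  B5 = {0, 5, 6}
Tree: B1–B2, B2–B3, B3–B4, B4–B5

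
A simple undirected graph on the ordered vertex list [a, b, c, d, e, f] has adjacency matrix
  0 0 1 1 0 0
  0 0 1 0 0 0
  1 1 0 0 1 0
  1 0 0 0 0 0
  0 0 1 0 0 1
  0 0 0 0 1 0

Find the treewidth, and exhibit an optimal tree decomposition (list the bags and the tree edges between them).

Treewidth 1.
One optimal decomposition is:
Bags: B1 = {c, e}  B2 = {a, c}  B3 = {e, f}  B4 = {b, c}  B5 = {a, d}
Tree: B1–B2, B1–B3, B1–B4, B2–B5

The largest bag has 2 vertices, giving width 1; this decomposition certifies tw(G) ≤ 1. Any graph with an edge has treewidth ≥ 1, and G has the edge c–e. Combining the bounds, tw(G) = 1.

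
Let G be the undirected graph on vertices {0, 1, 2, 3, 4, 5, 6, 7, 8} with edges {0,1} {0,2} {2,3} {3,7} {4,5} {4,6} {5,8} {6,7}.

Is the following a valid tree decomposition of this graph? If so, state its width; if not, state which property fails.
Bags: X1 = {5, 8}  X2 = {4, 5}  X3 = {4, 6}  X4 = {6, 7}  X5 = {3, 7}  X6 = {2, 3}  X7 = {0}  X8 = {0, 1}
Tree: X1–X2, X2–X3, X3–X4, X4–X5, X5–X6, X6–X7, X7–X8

No — edge (2,0) lies in no bag.

A tree decomposition must satisfy three properties: every vertex lies in some bag; for every edge, both endpoints lie together in some bag; and for every vertex, the bags containing it form a connected subtree. Here edge (2,0) lies in no bag, so the decomposition is invalid.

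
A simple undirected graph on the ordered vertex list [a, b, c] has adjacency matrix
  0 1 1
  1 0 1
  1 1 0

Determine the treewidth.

2

A width-2 tree decomposition is:
Bags: B1 = {a, b, c}
Tree: (single bag)
With just one bag of size 3, the width is 3 − 1 = 2, so tw(G) ≤ 2. For the lower bound, the 3 vertices {a, b, c} are pairwise adjacent, and any tree decomposition puts a clique entirely inside one bag — forcing width ≥ 2. The upper and lower bounds meet at 2, so that is the treewidth.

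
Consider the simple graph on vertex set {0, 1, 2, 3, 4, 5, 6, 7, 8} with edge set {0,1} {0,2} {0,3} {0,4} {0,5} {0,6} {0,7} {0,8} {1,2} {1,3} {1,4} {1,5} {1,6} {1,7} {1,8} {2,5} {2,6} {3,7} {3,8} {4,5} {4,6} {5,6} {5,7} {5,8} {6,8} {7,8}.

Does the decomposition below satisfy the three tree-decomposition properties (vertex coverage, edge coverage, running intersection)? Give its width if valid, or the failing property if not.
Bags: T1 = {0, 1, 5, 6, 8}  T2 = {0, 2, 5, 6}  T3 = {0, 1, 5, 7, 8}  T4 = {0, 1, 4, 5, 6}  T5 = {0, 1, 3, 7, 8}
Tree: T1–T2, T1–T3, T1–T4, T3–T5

No — edge (1,2) lies in no bag.

A tree decomposition must satisfy three properties: every vertex lies in some bag; for every edge, both endpoints lie together in some bag; and for every vertex, the bags containing it form a connected subtree. Here edge (1,2) lies in no bag, so the decomposition is invalid.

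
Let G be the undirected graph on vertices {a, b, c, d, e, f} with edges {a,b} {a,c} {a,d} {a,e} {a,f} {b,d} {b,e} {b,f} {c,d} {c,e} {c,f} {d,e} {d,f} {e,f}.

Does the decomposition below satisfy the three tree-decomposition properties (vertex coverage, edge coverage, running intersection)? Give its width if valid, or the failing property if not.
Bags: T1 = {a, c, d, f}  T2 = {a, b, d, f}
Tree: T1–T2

No — vertex e appears in no bag.

A tree decomposition must satisfy three properties: every vertex lies in some bag; for every edge, both endpoints lie together in some bag; and for every vertex, the bags containing it form a connected subtree. Here vertex e appears in no bag, so the decomposition is invalid.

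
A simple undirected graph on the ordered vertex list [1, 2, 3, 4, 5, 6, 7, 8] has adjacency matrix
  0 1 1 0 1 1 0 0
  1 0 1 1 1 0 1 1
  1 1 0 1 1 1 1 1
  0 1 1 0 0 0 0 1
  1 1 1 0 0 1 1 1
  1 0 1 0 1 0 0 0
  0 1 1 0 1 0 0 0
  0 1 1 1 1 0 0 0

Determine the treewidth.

3

A width-3 tree decomposition is:
Bags: B1 = {2, 3, 5, 8}  B2 = {1, 2, 3, 5}  B3 = {2, 3, 4, 8}  B4 = {1, 3, 5, 6}  B5 = {2, 3, 5, 7}
Tree: B1–B2, B1–B3, B2–B4, B1–B5
The largest bag has 4 vertices, giving width 3; this decomposition certifies tw(G) ≤ 3. For the lower bound, the 4 vertices {2, 3, 4, 8} are pairwise adjacent, and any tree decomposition puts a clique entirely inside one bag — forcing width ≥ 3. Combining the bounds, tw(G) = 3.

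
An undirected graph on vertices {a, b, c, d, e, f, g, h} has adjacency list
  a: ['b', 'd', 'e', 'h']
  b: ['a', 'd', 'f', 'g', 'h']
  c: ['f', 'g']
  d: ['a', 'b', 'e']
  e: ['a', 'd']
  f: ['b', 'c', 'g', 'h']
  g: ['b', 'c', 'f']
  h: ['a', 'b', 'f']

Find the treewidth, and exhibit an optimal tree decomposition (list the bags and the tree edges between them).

Treewidth 2.
One such decomposition:
Bags: B1 = {c, f, g}  B2 = {b, f, g}  B3 = {b, f, h}  B4 = {a, b, h}  B5 = {a, b, d}  B6 = {a, d, e}
Tree: B1–B2, B2–B3, B3–B4, B4–B5, B5–B6

Each bag holds 3 vertices, so the decomposition has width 2, which upper-bounds the treewidth. For the lower bound, the 3 vertices {a, d, e} are pairwise adjacent, and any tree decomposition puts a clique entirely inside one bag — forcing width ≥ 2. Therefore the treewidth is 2.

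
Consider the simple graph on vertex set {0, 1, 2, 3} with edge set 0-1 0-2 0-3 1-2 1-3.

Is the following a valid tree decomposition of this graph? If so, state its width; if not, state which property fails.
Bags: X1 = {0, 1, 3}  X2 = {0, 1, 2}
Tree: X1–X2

Checking the three conditions: (i) the bags cover all of {0, 1, 2, 3}; (ii) for each edge, some bag contains both endpoints; (iii) the bags containing any fixed vertex form a subtree. All hold, so the decomposition is valid with width 3 − 1 = 2.

Yes; width 2.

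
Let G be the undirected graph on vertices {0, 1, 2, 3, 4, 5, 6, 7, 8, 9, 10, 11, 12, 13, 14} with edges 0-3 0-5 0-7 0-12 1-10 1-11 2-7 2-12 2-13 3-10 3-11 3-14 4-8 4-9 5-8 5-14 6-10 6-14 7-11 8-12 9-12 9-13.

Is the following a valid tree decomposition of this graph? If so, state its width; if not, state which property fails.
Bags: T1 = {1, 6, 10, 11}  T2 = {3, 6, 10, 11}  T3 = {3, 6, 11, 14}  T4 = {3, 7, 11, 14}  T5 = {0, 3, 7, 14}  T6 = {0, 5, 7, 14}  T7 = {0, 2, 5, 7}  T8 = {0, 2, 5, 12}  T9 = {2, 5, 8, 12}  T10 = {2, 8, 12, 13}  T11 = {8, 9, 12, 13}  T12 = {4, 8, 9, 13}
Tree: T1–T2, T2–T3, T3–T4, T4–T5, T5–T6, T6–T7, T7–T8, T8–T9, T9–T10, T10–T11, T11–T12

Yes; width 3.

Every vertex of G appears in some bag (union = {0, 1, 2, 3, 4, 5, 6, 7, 8, 9, 10, 11, 12, 13, 14}); every edge is covered by a bag; and for each vertex v the set of bags containing v is connected in the bag tree. The decomposition is therefore valid. The largest bag has 4 vertices, so the width is 3.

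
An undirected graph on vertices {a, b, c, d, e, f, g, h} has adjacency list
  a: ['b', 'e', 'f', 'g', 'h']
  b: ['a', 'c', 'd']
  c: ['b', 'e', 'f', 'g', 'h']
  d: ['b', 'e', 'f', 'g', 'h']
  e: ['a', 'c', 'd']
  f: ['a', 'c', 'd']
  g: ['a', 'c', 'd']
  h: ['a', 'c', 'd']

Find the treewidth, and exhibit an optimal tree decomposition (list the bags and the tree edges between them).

Treewidth 3.
Bags: B1 = {a, b, c, d}  B2 = {a, c, d, e}  B3 = {a, c, d, h}  B4 = {a, c, d, g}  B5 = {a, c, d, f}
Tree: B1–B2, B2–B3, B3–B4, B4–B5

Every bag has size at most 4, so the width is 4 − 1 = 3 and tw(G) ≤ 3. For the lower bound: the 4 vertex sets {a,b}, {d,e}, {c}, {h} are disjoint, each induces a connected subgraph, and every pair is joined by at least one edge of G. Contracting each set to a single vertex therefore yields K_{4} as a minor, and since treewidth is minor-monotone, tw(G) ≥ tw(K_{4}) = 3. Hence tw(G) = 3 exactly.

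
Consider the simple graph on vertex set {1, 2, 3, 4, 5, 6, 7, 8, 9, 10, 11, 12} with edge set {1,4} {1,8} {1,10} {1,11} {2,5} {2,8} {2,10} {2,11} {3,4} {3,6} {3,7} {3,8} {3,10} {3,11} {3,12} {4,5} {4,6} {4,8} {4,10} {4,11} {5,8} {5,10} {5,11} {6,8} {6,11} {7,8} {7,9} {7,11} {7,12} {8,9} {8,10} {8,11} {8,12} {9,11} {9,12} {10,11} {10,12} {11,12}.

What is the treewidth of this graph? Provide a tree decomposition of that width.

Treewidth 4.
One optimal decomposition is:
Bags: B1 = {3, 4, 8, 10, 11}  B2 = {3, 4, 6, 8, 11}  B3 = {1, 4, 8, 10, 11}  B4 = {3, 8, 10, 11, 12}  B5 = {4, 5, 8, 10, 11}  B6 = {3, 7, 8, 11, 12}  B7 = {2, 5, 8, 10, 11}  B8 = {7, 8, 9, 11, 12}
Tree: B1–B2, B1–B3, B1–B4, B3–B5, B4–B6, B5–B7, B6–B8

Every bag has size at most 5, so the width is 5 − 1 = 4 and tw(G) ≤ 4. For the lower bound, the 5 vertices {7, 8, 9, 11, 12} are pairwise adjacent, and any tree decomposition puts a clique entirely inside one bag — forcing width ≥ 4. Combining the bounds, tw(G) = 4.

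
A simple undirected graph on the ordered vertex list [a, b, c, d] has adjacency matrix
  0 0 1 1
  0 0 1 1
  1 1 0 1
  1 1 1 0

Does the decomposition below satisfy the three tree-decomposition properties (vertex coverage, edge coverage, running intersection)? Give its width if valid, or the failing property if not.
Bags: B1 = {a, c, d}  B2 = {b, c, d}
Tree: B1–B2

Yes; width 2.

Every vertex of G appears in some bag (union = {a, b, c, d}); every edge is covered by a bag; and for each vertex v the set of bags containing v is connected in the bag tree. The decomposition is therefore valid. The largest bag has 3 vertices, so the width is 2.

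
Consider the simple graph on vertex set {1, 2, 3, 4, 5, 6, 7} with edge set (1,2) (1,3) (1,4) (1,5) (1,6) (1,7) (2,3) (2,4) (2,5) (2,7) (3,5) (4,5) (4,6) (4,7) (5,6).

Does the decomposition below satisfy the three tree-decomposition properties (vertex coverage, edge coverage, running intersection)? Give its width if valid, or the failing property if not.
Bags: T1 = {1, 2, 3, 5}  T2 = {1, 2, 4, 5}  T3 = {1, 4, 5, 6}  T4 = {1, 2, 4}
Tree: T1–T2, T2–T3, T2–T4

A tree decomposition must satisfy three properties: every vertex lies in some bag; for every edge, both endpoints lie together in some bag; and for every vertex, the bags containing it form a connected subtree. Here vertex 7 appears in no bag, so the decomposition is invalid.

No — vertex 7 appears in no bag.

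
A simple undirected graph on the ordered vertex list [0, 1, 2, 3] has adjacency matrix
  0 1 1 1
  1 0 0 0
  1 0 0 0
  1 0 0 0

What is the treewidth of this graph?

1

A width-1 tree decomposition is:
Bags: B1 = {0, 3}  B2 = {0, 2}  B3 = {0, 1}
Tree: B1–B2, B2–B3
Every bag has size at most 2, so the width is 2 − 1 = 1 and tw(G) ≤ 1. Any graph with an edge has treewidth ≥ 1, and G has the edge 0–3. Combining the bounds, tw(G) = 1.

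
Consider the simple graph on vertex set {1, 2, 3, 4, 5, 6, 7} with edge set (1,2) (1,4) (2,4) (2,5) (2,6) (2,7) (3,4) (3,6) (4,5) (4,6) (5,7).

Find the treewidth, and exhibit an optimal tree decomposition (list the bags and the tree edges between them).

Treewidth 2.
One optimal decomposition is:
Bags: B1 = {2, 5, 7}  B2 = {2, 4, 5}  B3 = {2, 4, 6}  B4 = {1, 2, 4}  B5 = {3, 4, 6}
Tree: B1–B2, B2–B3, B3–B4, B3–B5

Each bag holds 3 vertices, so the decomposition has width 2, which upper-bounds the treewidth. For the lower bound, the 3 vertices {1, 2, 4} are pairwise adjacent, and any tree decomposition puts a clique entirely inside one bag — forcing width ≥ 2. The upper and lower bounds meet at 2, so that is the treewidth.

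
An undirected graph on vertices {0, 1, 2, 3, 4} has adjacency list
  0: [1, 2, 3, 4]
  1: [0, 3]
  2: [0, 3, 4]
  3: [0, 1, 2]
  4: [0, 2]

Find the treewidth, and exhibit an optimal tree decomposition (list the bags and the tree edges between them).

Treewidth 2.
One optimal decomposition is:
Bags: B1 = {0, 2, 4}  B2 = {0, 2, 3}  B3 = {0, 1, 3}
Tree: B1–B2, B2–B3

The largest bag has 3 vertices, giving width 2; this decomposition certifies tw(G) ≤ 2. Conversely, {0, 1, 3} is a clique of size 3, and the vertices of any clique must share a bag in every tree decomposition; so some bag has ≥ 3 vertices and tw(G) ≥ 2. The upper and lower bounds meet at 2, so that is the treewidth.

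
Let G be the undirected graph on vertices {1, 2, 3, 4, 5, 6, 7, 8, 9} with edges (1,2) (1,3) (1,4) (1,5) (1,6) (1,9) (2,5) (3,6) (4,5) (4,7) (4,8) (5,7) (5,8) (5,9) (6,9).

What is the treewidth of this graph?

A width-2 tree decomposition is:
Bags: B1 = {1, 4, 5}  B2 = {1, 5, 9}  B3 = {1, 6, 9}  B4 = {4, 5, 8}  B5 = {1, 3, 6}  B6 = {4, 5, 7}  B7 = {1, 2, 5}
Tree: B1–B2, B2–B3, B1–B4, B3–B5, B4–B6, B2–B7
The largest bag has 3 vertices, giving width 2; this decomposition certifies tw(G) ≤ 2. For the lower bound, the 3 vertices {4, 5, 8} are pairwise adjacent, and any tree decomposition puts a clique entirely inside one bag — forcing width ≥ 2. Therefore the treewidth is 2.

2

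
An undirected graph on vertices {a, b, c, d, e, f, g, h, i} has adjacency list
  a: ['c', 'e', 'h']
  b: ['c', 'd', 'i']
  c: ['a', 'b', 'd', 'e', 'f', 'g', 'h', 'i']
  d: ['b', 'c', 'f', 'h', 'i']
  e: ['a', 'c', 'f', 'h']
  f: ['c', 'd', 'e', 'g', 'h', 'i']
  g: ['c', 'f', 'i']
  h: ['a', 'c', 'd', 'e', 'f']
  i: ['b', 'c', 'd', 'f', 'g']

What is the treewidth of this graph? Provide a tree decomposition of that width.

Treewidth 3.
One such decomposition:
Bags: B1 = {c, d, f, h}  B2 = {c, e, f, h}  B3 = {c, d, f, i}  B4 = {a, c, e, h}  B5 = {c, f, g, i}  B6 = {b, c, d, i}
Tree: B1–B2, B1–B3, B2–B4, B3–B5, B3–B6

Every bag has size at most 4, so the width is 4 − 1 = 3 and tw(G) ≤ 3. On the other hand G contains the 4-clique {a, c, e, h}. A clique must lie in a single bag of any decomposition, so no decomposition can have width below 3. The upper and lower bounds meet at 3, so that is the treewidth.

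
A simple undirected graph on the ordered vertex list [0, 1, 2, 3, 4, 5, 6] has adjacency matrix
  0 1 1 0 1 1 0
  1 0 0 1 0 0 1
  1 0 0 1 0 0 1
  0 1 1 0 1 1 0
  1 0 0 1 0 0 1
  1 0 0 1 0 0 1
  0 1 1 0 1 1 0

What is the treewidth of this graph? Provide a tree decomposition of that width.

Every bag has size at most 4, so the width is 4 − 1 = 3 and tw(G) ≤ 3. For the lower bound: the 4 vertex sets {0,2}, {1,3}, {6}, {4} are disjoint, each induces a connected subgraph, and every pair is joined by at least one edge of G. Contracting each set to a single vertex therefore yields K_{4} as a minor, and since treewidth is minor-monotone, tw(G) ≥ tw(K_{4}) = 3. Hence tw(G) = 3 exactly.

Treewidth 3.
One such decomposition:
Bags: B1 = {0, 2, 3, 6}  B2 = {0, 1, 3, 6}  B3 = {0, 3, 4, 6}  B4 = {0, 3, 5, 6}
Tree: B1–B2, B2–B3, B3–B4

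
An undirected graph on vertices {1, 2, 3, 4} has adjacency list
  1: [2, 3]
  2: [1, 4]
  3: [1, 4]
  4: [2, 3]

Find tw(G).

2

A width-2 tree decomposition is:
Bags: B1 = {1, 3, 4}  B2 = {1, 2, 4}
Tree: B1–B2
Every bag has size at most 3, so the width is 3 − 1 = 2 and tw(G) ≤ 2. Since 4–3–1–2–4 is a cycle in G, G is not acyclic. Forests are exactly the graphs of treewidth ≤ 1, so tw(G) ≥ 2. Combining the bounds, tw(G) = 2.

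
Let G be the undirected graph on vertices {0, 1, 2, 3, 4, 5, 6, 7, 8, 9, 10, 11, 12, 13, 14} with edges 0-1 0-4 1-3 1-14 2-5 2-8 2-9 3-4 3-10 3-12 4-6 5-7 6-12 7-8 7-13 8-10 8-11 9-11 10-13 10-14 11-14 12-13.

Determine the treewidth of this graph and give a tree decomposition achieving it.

Every bag has size at most 4, so the width is 4 − 1 = 3 and tw(G) ≤ 3. For the lower bound: the 4 vertex sets {0,4,6}, {1}, {3}, {10,12,13,14} are disjoint, each induces a connected subgraph, and every pair is joined by at least one edge of G. Contracting each set to a single vertex therefore yields K_{4} as a minor, and since treewidth is minor-monotone, tw(G) ≥ tw(K_{4}) = 3. Combining the bounds, tw(G) = 3.

Treewidth 3.
One optimal decomposition is:
Bags: B1 = {0, 1, 4, 6}  B2 = {1, 3, 4, 6}  B3 = {1, 3, 6, 12}  B4 = {1, 3, 12, 14}  B5 = {3, 10, 12, 14}  B6 = {10, 12, 13, 14}  B7 = {10, 11, 13, 14}  B8 = {8, 10, 11, 13}  B9 = {7, 8, 11, 13}  B10 = {7, 8, 9, 11}  B11 = {2, 7, 8, 9}  B12 = {2, 5, 7, 9}
Tree: B1–B2, B2–B3, B3–B4, B4–B5, B5–B6, B6–B7, B7–B8, B8–B9, B9–B10, B10–B11, B11–B12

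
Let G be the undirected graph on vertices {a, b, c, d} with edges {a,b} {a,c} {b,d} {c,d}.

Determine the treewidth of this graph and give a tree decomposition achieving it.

The largest bag has 3 vertices, giving width 2; this decomposition certifies tw(G) ≤ 2. For the lower bound, G contains the cycle b–a–c–d–b, so G is not a forest; only forests have treewidth ≤ 1, hence tw(G) ≥ 2. The upper and lower bounds meet at 2, so that is the treewidth.

Treewidth 2.
One optimal decomposition is:
Bags: B1 = {a, b, c}  B2 = {b, c, d}
Tree: B1–B2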